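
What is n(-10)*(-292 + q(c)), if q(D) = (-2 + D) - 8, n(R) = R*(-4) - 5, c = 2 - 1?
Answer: -10535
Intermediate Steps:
c = 1
n(R) = -5 - 4*R (n(R) = -4*R - 5 = -5 - 4*R)
q(D) = -10 + D
n(-10)*(-292 + q(c)) = (-5 - 4*(-10))*(-292 + (-10 + 1)) = (-5 + 40)*(-292 - 9) = 35*(-301) = -10535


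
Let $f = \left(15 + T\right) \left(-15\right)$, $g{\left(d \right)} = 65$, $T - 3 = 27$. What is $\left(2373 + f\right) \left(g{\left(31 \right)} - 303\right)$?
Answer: $-404124$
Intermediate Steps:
$T = 30$ ($T = 3 + 27 = 30$)
$f = -675$ ($f = \left(15 + 30\right) \left(-15\right) = 45 \left(-15\right) = -675$)
$\left(2373 + f\right) \left(g{\left(31 \right)} - 303\right) = \left(2373 - 675\right) \left(65 - 303\right) = 1698 \left(-238\right) = -404124$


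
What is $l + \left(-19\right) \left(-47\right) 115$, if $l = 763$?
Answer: $103458$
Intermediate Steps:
$l + \left(-19\right) \left(-47\right) 115 = 763 + \left(-19\right) \left(-47\right) 115 = 763 + 893 \cdot 115 = 763 + 102695 = 103458$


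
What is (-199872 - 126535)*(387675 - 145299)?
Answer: -79113223032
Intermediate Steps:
(-199872 - 126535)*(387675 - 145299) = -326407*242376 = -79113223032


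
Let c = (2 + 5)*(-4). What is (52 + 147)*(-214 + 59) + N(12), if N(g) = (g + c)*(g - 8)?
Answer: -30909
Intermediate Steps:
c = -28 (c = 7*(-4) = -28)
N(g) = (-28 + g)*(-8 + g) (N(g) = (g - 28)*(g - 8) = (-28 + g)*(-8 + g))
(52 + 147)*(-214 + 59) + N(12) = (52 + 147)*(-214 + 59) + (224 + 12² - 36*12) = 199*(-155) + (224 + 144 - 432) = -30845 - 64 = -30909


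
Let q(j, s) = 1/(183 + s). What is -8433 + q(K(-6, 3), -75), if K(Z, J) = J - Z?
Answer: -910763/108 ≈ -8433.0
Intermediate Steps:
-8433 + q(K(-6, 3), -75) = -8433 + 1/(183 - 75) = -8433 + 1/108 = -910763/108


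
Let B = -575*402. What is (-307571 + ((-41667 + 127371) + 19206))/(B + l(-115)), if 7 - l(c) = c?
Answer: 202661/231028 ≈ 0.87721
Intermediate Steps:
B = -231150
l(c) = 7 - c
(-307571 + ((-41667 + 127371) + 19206))/(B + l(-115)) = (-307571 + ((-41667 + 127371) + 19206))/(-231150 + (7 - 1*(-115))) = (-307571 + (85704 + 19206))/(-231150 + (7 + 115)) = (-307571 + 104910)/(-231150 + 122) = -202661/(-231028) = -202661*(-1/231028) = 202661/231028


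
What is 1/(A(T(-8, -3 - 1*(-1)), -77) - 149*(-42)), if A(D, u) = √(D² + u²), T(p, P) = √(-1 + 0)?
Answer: 1043/6526106 - √1482/19578318 ≈ 0.00015785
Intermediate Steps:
T(p, P) = I (T(p, P) = √(-1) = I)
1/(A(T(-8, -3 - 1*(-1)), -77) - 149*(-42)) = 1/(√(I² + (-77)²) - 149*(-42)) = 1/(√(-1 + 5929) + 6258) = 1/(√5928 + 6258) = 1/(2*√1482 + 6258) = 1/(6258 + 2*√1482)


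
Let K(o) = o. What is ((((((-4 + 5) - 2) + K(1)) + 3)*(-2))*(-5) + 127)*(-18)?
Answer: -2826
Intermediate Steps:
((((((-4 + 5) - 2) + K(1)) + 3)*(-2))*(-5) + 127)*(-18) = ((((((-4 + 5) - 2) + 1) + 3)*(-2))*(-5) + 127)*(-18) = (((((1 - 2) + 1) + 3)*(-2))*(-5) + 127)*(-18) = ((((-1 + 1) + 3)*(-2))*(-5) + 127)*(-18) = (((0 + 3)*(-2))*(-5) + 127)*(-18) = ((3*(-2))*(-5) + 127)*(-18) = (-6*(-5) + 127)*(-18) = (30 + 127)*(-18) = 157*(-18) = -2826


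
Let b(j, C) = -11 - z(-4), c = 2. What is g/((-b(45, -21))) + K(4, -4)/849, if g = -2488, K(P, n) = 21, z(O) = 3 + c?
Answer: -87999/566 ≈ -155.48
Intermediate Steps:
z(O) = 5 (z(O) = 3 + 2 = 5)
b(j, C) = -16 (b(j, C) = -11 - 1*5 = -11 - 5 = -16)
g/((-b(45, -21))) + K(4, -4)/849 = -2488/((-1*(-16))) + 21/849 = -2488/16 + 21*(1/849) = -2488*1/16 + 7/283 = -311/2 + 7/283 = -87999/566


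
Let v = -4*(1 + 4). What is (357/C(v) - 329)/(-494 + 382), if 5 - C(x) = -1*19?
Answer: 359/128 ≈ 2.8047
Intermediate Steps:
v = -20 (v = -4*5 = -20)
C(x) = 24 (C(x) = 5 - (-1)*19 = 5 - 1*(-19) = 5 + 19 = 24)
(357/C(v) - 329)/(-494 + 382) = (357/24 - 329)/(-494 + 382) = (357*(1/24) - 329)/(-112) = (119/8 - 329)*(-1/112) = -2513/8*(-1/112) = 359/128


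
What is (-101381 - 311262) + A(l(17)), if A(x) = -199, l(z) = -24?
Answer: -412842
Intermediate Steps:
(-101381 - 311262) + A(l(17)) = (-101381 - 311262) - 199 = -412643 - 199 = -412842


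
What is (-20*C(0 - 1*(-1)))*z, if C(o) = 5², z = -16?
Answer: 8000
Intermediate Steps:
C(o) = 25
(-20*C(0 - 1*(-1)))*z = -20*25*(-16) = -500*(-16) = 8000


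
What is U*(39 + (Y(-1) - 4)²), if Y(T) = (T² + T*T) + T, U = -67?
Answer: -3216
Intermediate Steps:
Y(T) = T + 2*T² (Y(T) = (T² + T²) + T = 2*T² + T = T + 2*T²)
U*(39 + (Y(-1) - 4)²) = -67*(39 + (-(1 + 2*(-1)) - 4)²) = -67*(39 + (-(1 - 2) - 4)²) = -67*(39 + (-1*(-1) - 4)²) = -67*(39 + (1 - 4)²) = -67*(39 + (-3)²) = -67*(39 + 9) = -67*48 = -3216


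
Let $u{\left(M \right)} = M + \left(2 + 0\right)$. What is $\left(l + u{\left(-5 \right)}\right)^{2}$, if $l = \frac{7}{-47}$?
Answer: $\frac{21904}{2209} \approx 9.9158$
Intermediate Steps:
$u{\left(M \right)} = 2 + M$ ($u{\left(M \right)} = M + 2 = 2 + M$)
$l = - \frac{7}{47}$ ($l = 7 \left(- \frac{1}{47}\right) = - \frac{7}{47} \approx -0.14894$)
$\left(l + u{\left(-5 \right)}\right)^{2} = \left(- \frac{7}{47} + \left(2 - 5\right)\right)^{2} = \left(- \frac{7}{47} - 3\right)^{2} = \left(- \frac{148}{47}\right)^{2} = \frac{21904}{2209}$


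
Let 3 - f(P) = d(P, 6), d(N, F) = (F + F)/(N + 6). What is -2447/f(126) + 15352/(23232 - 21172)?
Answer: -13739439/16480 ≈ -833.70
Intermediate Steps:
d(N, F) = 2*F/(6 + N) (d(N, F) = (2*F)/(6 + N) = 2*F/(6 + N))
f(P) = 3 - 12/(6 + P) (f(P) = 3 - 2*6/(6 + P) = 3 - 12/(6 + P))
-2447/f(126) + 15352/(23232 - 21172) = -2447*(6 + 126)/(3*(2 + 126)) + 15352/(23232 - 21172) = -2447/(3*128/132) + 15352/2060 = -2447/(3*(1/132)*128) + 15352*(1/2060) = -2447/32/11 + 3838/515 = -2447*11/32 + 3838/515 = -26917/32 + 3838/515 = -13739439/16480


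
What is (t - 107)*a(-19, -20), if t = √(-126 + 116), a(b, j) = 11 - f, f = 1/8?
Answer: -9309/8 + 87*I*√10/8 ≈ -1163.6 + 34.39*I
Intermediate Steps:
f = ⅛ ≈ 0.12500
a(b, j) = 87/8 (a(b, j) = 11 - 1*⅛ = 11 - ⅛ = 87/8)
t = I*√10 (t = √(-10) = I*√10 ≈ 3.1623*I)
(t - 107)*a(-19, -20) = (I*√10 - 107)*(87/8) = (-107 + I*√10)*(87/8) = -9309/8 + 87*I*√10/8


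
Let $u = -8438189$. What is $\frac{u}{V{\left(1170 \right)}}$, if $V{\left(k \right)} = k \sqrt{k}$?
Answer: $- \frac{8438189 \sqrt{130}}{456300} \approx -210.85$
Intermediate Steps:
$V{\left(k \right)} = k^{\frac{3}{2}}$
$\frac{u}{V{\left(1170 \right)}} = - \frac{8438189}{1170^{\frac{3}{2}}} = - \frac{8438189}{3510 \sqrt{130}} = - 8438189 \frac{\sqrt{130}}{456300} = - \frac{8438189 \sqrt{130}}{456300}$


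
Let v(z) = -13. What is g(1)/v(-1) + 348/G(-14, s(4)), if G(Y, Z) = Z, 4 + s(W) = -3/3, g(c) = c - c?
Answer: -348/5 ≈ -69.600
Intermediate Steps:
g(c) = 0
s(W) = -5 (s(W) = -4 - 3/3 = -4 - 3*⅓ = -4 - 1 = -5)
g(1)/v(-1) + 348/G(-14, s(4)) = 0/(-13) + 348/(-5) = 0*(-1/13) + 348*(-⅕) = 0 - 348/5 = -348/5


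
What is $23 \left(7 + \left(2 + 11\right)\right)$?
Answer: $460$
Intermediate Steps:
$23 \left(7 + \left(2 + 11\right)\right) = 23 \left(7 + 13\right) = 23 \cdot 20 = 460$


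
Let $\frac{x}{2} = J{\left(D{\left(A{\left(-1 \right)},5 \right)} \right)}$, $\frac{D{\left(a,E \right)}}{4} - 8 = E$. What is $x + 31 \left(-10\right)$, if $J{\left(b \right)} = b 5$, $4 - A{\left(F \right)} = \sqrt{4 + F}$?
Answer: $210$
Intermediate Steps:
$A{\left(F \right)} = 4 - \sqrt{4 + F}$
$D{\left(a,E \right)} = 32 + 4 E$
$J{\left(b \right)} = 5 b$
$x = 520$ ($x = 2 \cdot 5 \left(32 + 4 \cdot 5\right) = 2 \cdot 5 \left(32 + 20\right) = 2 \cdot 5 \cdot 52 = 2 \cdot 260 = 520$)
$x + 31 \left(-10\right) = 520 + 31 \left(-10\right) = 520 - 310 = 210$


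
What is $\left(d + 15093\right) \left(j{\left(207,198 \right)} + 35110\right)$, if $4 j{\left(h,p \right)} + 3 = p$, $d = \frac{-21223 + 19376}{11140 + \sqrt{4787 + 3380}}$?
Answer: $\frac{263394085229867515}{496365732} + \frac{259752845 \sqrt{8167}}{496365732} \approx 5.3064 \cdot 10^{8}$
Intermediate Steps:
$d = - \frac{1847}{11140 + \sqrt{8167}} \approx -0.16446$
$j{\left(h,p \right)} = - \frac{3}{4} + \frac{p}{4}$
$\left(d + 15093\right) \left(j{\left(207,198 \right)} + 35110\right) = \left(\left(- \frac{20575580}{124091433} + \frac{1847 \sqrt{8167}}{124091433}\right) + 15093\right) \left(\left(- \frac{3}{4} + \frac{1}{4} \cdot 198\right) + 35110\right) = \left(\frac{1872891422689}{124091433} + \frac{1847 \sqrt{8167}}{124091433}\right) \left(\left(- \frac{3}{4} + \frac{99}{2}\right) + 35110\right) = \left(\frac{1872891422689}{124091433} + \frac{1847 \sqrt{8167}}{124091433}\right) \left(\frac{195}{4} + 35110\right) = \left(\frac{1872891422689}{124091433} + \frac{1847 \sqrt{8167}}{124091433}\right) \frac{140635}{4} = \frac{263394085229867515}{496365732} + \frac{259752845 \sqrt{8167}}{496365732}$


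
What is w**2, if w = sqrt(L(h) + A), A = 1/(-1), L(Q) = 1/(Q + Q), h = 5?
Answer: -9/10 ≈ -0.90000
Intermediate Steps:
L(Q) = 1/(2*Q)
A = -1
w = 3*I*sqrt(10)/10 (w = sqrt((1/2)/5 - 1) = sqrt((1/2)*(1/5) - 1) = sqrt(1/10 - 1) = sqrt(-9/10) = 3*I*sqrt(10)/10 ≈ 0.94868*I)
w**2 = (3*I*sqrt(10)/10)**2 = -9/10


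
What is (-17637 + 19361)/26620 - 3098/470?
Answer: -2041462/312785 ≈ -6.5267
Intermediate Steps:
(-17637 + 19361)/26620 - 3098/470 = 1724*(1/26620) - 3098*1/470 = 431/6655 - 1549/235 = -2041462/312785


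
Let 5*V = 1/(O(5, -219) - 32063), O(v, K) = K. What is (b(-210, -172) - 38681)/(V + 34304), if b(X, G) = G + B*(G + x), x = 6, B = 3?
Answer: -6351644910/5537008639 ≈ -1.1471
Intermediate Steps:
b(X, G) = 18 + 4*G (b(X, G) = G + 3*(G + 6) = G + 3*(6 + G) = G + (18 + 3*G) = 18 + 4*G)
V = -1/161410 (V = 1/(5*(-219 - 32063)) = (⅕)/(-32282) = (⅕)*(-1/32282) = -1/161410 ≈ -6.1954e-6)
(b(-210, -172) - 38681)/(V + 34304) = ((18 + 4*(-172)) - 38681)/(-1/161410 + 34304) = ((18 - 688) - 38681)/(5537008639/161410) = (-670 - 38681)*(161410/5537008639) = -39351*161410/5537008639 = -6351644910/5537008639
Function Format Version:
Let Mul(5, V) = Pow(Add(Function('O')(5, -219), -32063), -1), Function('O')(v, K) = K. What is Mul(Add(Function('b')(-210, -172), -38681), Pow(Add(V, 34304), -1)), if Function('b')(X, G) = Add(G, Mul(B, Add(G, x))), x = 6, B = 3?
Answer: Rational(-6351644910, 5537008639) ≈ -1.1471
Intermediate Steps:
Function('b')(X, G) = Add(18, Mul(4, G)) (Function('b')(X, G) = Add(G, Mul(3, Add(G, 6))) = Add(G, Mul(3, Add(6, G))) = Add(G, Add(18, Mul(3, G))) = Add(18, Mul(4, G)))
V = Rational(-1, 161410) (V = Mul(Rational(1, 5), Pow(Add(-219, -32063), -1)) = Mul(Rational(1, 5), Pow(-32282, -1)) = Mul(Rational(1, 5), Rational(-1, 32282)) = Rational(-1, 161410) ≈ -6.1954e-6)
Mul(Add(Function('b')(-210, -172), -38681), Pow(Add(V, 34304), -1)) = Mul(Add(Add(18, Mul(4, -172)), -38681), Pow(Add(Rational(-1, 161410), 34304), -1)) = Mul(Add(Add(18, -688), -38681), Pow(Rational(5537008639, 161410), -1)) = Mul(Add(-670, -38681), Rational(161410, 5537008639)) = Mul(-39351, Rational(161410, 5537008639)) = Rational(-6351644910, 5537008639)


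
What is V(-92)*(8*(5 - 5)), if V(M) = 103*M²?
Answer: 0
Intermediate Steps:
V(-92)*(8*(5 - 5)) = (103*(-92)²)*(8*(5 - 5)) = (103*8464)*(8*0) = 871792*0 = 0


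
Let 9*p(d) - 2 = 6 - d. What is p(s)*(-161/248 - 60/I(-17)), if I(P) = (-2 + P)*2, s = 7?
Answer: 4381/42408 ≈ 0.10331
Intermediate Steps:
I(P) = -4 + 2*P
p(d) = 8/9 - d/9 (p(d) = 2/9 + (6 - d)/9 = 2/9 + (⅔ - d/9) = 8/9 - d/9)
p(s)*(-161/248 - 60/I(-17)) = (8/9 - ⅑*7)*(-161/248 - 60/(-4 + 2*(-17))) = (8/9 - 7/9)*(-161*1/248 - 60/(-4 - 34)) = (-161/248 - 60/(-38))/9 = (-161/248 - 60*(-1/38))/9 = (-161/248 + 30/19)/9 = (⅑)*(4381/4712) = 4381/42408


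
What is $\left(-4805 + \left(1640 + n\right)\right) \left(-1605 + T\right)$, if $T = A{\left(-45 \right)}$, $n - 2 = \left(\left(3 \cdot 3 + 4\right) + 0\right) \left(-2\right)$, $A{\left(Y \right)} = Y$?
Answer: $5261850$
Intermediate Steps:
$n = -24$ ($n = 2 + \left(\left(3 \cdot 3 + 4\right) + 0\right) \left(-2\right) = 2 + \left(\left(9 + 4\right) + 0\right) \left(-2\right) = 2 + \left(13 + 0\right) \left(-2\right) = 2 + 13 \left(-2\right) = 2 - 26 = -24$)
$T = -45$
$\left(-4805 + \left(1640 + n\right)\right) \left(-1605 + T\right) = \left(-4805 + \left(1640 - 24\right)\right) \left(-1605 - 45\right) = \left(-4805 + 1616\right) \left(-1650\right) = \left(-3189\right) \left(-1650\right) = 5261850$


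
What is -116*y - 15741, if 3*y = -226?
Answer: -21007/3 ≈ -7002.3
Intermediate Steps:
y = -226/3 (y = (⅓)*(-226) = -226/3 ≈ -75.333)
-116*y - 15741 = -116*(-226/3) - 15741 = 26216/3 - 15741 = -21007/3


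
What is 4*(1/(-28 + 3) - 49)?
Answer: -4904/25 ≈ -196.16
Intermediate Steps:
4*(1/(-28 + 3) - 49) = 4*(1/(-25) - 49) = 4*(-1/25 - 49) = 4*(-1226/25) = -4904/25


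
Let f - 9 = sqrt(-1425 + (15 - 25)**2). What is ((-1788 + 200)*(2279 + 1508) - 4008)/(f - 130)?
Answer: 364074722/7983 + 15044410*I*sqrt(53)/7983 ≈ 45606.0 + 13720.0*I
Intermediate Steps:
f = 9 + 5*I*sqrt(53) (f = 9 + sqrt(-1425 + (15 - 25)**2) = 9 + sqrt(-1425 + (-10)**2) = 9 + sqrt(-1425 + 100) = 9 + sqrt(-1325) = 9 + 5*I*sqrt(53) ≈ 9.0 + 36.401*I)
((-1788 + 200)*(2279 + 1508) - 4008)/(f - 130) = ((-1788 + 200)*(2279 + 1508) - 4008)/((9 + 5*I*sqrt(53)) - 130) = (-1588*3787 - 4008)/(-121 + 5*I*sqrt(53)) = (-6013756 - 4008)/(-121 + 5*I*sqrt(53)) = -6017764/(-121 + 5*I*sqrt(53))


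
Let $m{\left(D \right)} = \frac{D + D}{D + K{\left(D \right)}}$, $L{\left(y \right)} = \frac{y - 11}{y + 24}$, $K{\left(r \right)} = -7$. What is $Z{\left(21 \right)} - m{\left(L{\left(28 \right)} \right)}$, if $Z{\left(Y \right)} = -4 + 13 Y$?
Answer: $\frac{93377}{347} \approx 269.1$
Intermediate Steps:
$L{\left(y \right)} = \frac{-11 + y}{24 + y}$
$m{\left(D \right)} = \frac{2 D}{-7 + D}$ ($m{\left(D \right)} = \frac{D + D}{D - 7} = \frac{2 D}{-7 + D}$)
$Z{\left(21 \right)} - m{\left(L{\left(28 \right)} \right)} = \left(-4 + 13 \cdot 21\right) - \frac{2 \frac{-11 + 28}{24 + 28}}{-7 + \frac{-11 + 28}{24 + 28}} = \left(-4 + 273\right) - \frac{2 \cdot \frac{1}{52} \cdot 17}{-7 + \frac{1}{52} \cdot 17} = 269 - \frac{2 \cdot \frac{1}{52} \cdot 17}{-7 + \frac{1}{52} \cdot 17} = 269 - 2 \cdot \frac{17}{52} \frac{1}{-7 + \frac{17}{52}} = 269 - 2 \cdot \frac{17}{52} \frac{1}{- \frac{347}{52}} = 269 - 2 \cdot \frac{17}{52} \left(- \frac{52}{347}\right) = 269 - - \frac{34}{347} = 269 + \frac{34}{347} = \frac{93377}{347}$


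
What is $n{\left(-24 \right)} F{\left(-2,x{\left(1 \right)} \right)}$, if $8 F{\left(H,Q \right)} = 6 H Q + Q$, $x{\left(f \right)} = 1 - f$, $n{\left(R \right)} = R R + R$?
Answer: $0$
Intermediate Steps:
$n{\left(R \right)} = R + R^{2}$ ($n{\left(R \right)} = R^{2} + R = R + R^{2}$)
$F{\left(H,Q \right)} = \frac{Q}{8} + \frac{3 H Q}{4}$ ($F{\left(H,Q \right)} = \frac{6 H Q + Q}{8} = \frac{Q + 6 H Q}{8} = \frac{Q}{8} + \frac{3 H Q}{4}$)
$n{\left(-24 \right)} F{\left(-2,x{\left(1 \right)} \right)} = - 24 \left(1 - 24\right) \frac{\left(1 - 1\right) \left(1 + 6 \left(-2\right)\right)}{8} = \left(-24\right) \left(-23\right) \frac{\left(1 - 1\right) \left(1 - 12\right)}{8} = 552 \cdot \frac{1}{8} \cdot 0 \left(-11\right) = 552 \cdot 0 = 0$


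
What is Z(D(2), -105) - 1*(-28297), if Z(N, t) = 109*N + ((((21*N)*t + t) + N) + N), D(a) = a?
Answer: 24004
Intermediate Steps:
Z(N, t) = t + 111*N + 21*N*t (Z(N, t) = 109*N + (((21*N*t + t) + N) + N) = 109*N + (((t + 21*N*t) + N) + N) = 109*N + ((N + t + 21*N*t) + N) = 109*N + (t + 2*N + 21*N*t) = t + 111*N + 21*N*t)
Z(D(2), -105) - 1*(-28297) = (-105 + 111*2 + 21*2*(-105)) - 1*(-28297) = (-105 + 222 - 4410) + 28297 = -4293 + 28297 = 24004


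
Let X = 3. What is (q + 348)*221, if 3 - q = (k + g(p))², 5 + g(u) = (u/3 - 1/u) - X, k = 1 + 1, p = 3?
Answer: 641563/9 ≈ 71285.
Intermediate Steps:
k = 2
g(u) = -8 - 1/u + u/3 (g(u) = -5 + ((u/3 - 1/u) - 1*3) = -5 + ((u*(⅓) - 1/u) - 3) = -5 + ((u/3 - 1/u) - 3) = -5 + ((-1/u + u/3) - 3) = -5 + (-3 - 1/u + u/3) = -8 - 1/u + u/3)
q = -229/9 (q = 3 - (2 + (-8 - 1/3 + (⅓)*3))² = 3 - (2 + (-8 - 1*⅓ + 1))² = 3 - (2 + (-8 - ⅓ + 1))² = 3 - (2 - 22/3)² = 3 - (-16/3)² = 3 - 1*256/9 = 3 - 256/9 = -229/9 ≈ -25.444)
(q + 348)*221 = (-229/9 + 348)*221 = (2903/9)*221 = 641563/9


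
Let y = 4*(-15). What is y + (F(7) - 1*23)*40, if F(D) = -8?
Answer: -1300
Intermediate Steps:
y = -60
y + (F(7) - 1*23)*40 = -60 + (-8 - 1*23)*40 = -60 + (-8 - 23)*40 = -60 - 31*40 = -60 - 1240 = -1300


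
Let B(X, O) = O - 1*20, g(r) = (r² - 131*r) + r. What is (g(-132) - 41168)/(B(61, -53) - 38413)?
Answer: 3292/19243 ≈ 0.17108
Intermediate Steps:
g(r) = r² - 130*r
B(X, O) = -20 + O (B(X, O) = O - 20 = -20 + O)
(g(-132) - 41168)/(B(61, -53) - 38413) = (-132*(-130 - 132) - 41168)/((-20 - 53) - 38413) = (-132*(-262) - 41168)/(-73 - 38413) = (34584 - 41168)/(-38486) = -6584*(-1/38486) = 3292/19243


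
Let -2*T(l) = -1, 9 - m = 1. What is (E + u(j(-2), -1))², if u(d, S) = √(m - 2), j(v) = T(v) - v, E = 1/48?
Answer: 13825/2304 + √6/24 ≈ 6.1025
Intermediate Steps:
m = 8 (m = 9 - 1*1 = 9 - 1 = 8)
T(l) = ½ (T(l) = -½*(-1) = ½)
E = 1/48 ≈ 0.020833
j(v) = ½ - v
u(d, S) = √6 (u(d, S) = √(8 - 2) = √6)
(E + u(j(-2), -1))² = (1/48 + √6)²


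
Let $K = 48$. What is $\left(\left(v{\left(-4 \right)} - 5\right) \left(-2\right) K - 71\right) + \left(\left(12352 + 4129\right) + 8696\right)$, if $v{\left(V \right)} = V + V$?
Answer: $26354$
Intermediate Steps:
$v{\left(V \right)} = 2 V$
$\left(\left(v{\left(-4 \right)} - 5\right) \left(-2\right) K - 71\right) + \left(\left(12352 + 4129\right) + 8696\right) = \left(\left(2 \left(-4\right) - 5\right) \left(-2\right) 48 - 71\right) + \left(\left(12352 + 4129\right) + 8696\right) = \left(\left(-8 - 5\right) \left(-2\right) 48 - 71\right) + \left(16481 + 8696\right) = \left(\left(-13\right) \left(-2\right) 48 - 71\right) + 25177 = \left(26 \cdot 48 - 71\right) + 25177 = \left(1248 - 71\right) + 25177 = 1177 + 25177 = 26354$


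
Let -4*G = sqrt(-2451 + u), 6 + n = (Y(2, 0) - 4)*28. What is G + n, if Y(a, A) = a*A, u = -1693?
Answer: -118 - I*sqrt(259) ≈ -118.0 - 16.093*I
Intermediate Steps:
Y(a, A) = A*a
n = -118 (n = -6 + (0*2 - 4)*28 = -6 + (0 - 4)*28 = -6 - 4*28 = -6 - 112 = -118)
G = -I*sqrt(259) (G = -sqrt(-2451 - 1693)/4 = -I*sqrt(259) ≈ -16.093*I)
G + n = -I*sqrt(259) - 118 = -118 - I*sqrt(259)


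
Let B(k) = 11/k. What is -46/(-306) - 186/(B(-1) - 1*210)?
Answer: 1973/1989 ≈ 0.99196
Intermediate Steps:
-46/(-306) - 186/(B(-1) - 1*210) = -46/(-306) - 186/(11/(-1) - 1*210) = -46*(-1/306) - 186/(11*(-1) - 210) = 23/153 - 186/(-11 - 210) = 23/153 - 186/(-221) = 23/153 - 186*(-1/221) = 23/153 + 186/221 = 1973/1989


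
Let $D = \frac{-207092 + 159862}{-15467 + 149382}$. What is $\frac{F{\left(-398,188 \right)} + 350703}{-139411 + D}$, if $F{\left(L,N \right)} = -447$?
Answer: $- \frac{9380906448}{3733854259} \approx -2.5124$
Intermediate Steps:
$D = - \frac{9446}{26783}$ ($D = - \frac{47230}{133915} = \left(-47230\right) \frac{1}{133915} = - \frac{9446}{26783} \approx -0.35269$)
$\frac{F{\left(-398,188 \right)} + 350703}{-139411 + D} = \frac{-447 + 350703}{-139411 - \frac{9446}{26783}} = \frac{350256}{- \frac{3733854259}{26783}} = 350256 \left(- \frac{26783}{3733854259}\right) = - \frac{9380906448}{3733854259}$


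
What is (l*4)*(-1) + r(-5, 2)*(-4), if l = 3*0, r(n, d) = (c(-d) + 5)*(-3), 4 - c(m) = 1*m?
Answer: 132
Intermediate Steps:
c(m) = 4 - m
r(n, d) = -27 - 3*d (r(n, d) = ((4 - (-1)*d) + 5)*(-3) = ((4 + d) + 5)*(-3) = (9 + d)*(-3) = -27 - 3*d)
l = 0
(l*4)*(-1) + r(-5, 2)*(-4) = (0*4)*(-1) + (-27 - 3*2)*(-4) = 0*(-1) + (-27 - 6)*(-4) = 0 - 33*(-4) = 0 + 132 = 132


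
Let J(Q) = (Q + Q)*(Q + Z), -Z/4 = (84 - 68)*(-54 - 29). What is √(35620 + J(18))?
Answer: 50*√91 ≈ 476.97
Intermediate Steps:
Z = 5312 (Z = -4*(84 - 68)*(-54 - 29) = -64*(-83) = -4*(-1328) = 5312)
J(Q) = 2*Q*(5312 + Q) (J(Q) = (Q + Q)*(Q + 5312) = (2*Q)*(5312 + Q) = 2*Q*(5312 + Q))
√(35620 + J(18)) = √(35620 + 2*18*(5312 + 18)) = √(35620 + 2*18*5330) = √(35620 + 191880) = √227500 = 50*√91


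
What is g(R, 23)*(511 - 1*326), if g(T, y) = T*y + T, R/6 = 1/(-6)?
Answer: -4440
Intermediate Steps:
R = -1 (R = 6/(-6) = 6*(-⅙) = -1)
g(T, y) = T + T*y
g(R, 23)*(511 - 1*326) = (-(1 + 23))*(511 - 1*326) = (-1*24)*(511 - 326) = -24*185 = -4440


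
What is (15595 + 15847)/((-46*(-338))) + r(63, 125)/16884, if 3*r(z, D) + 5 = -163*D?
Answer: 159466493/98442162 ≈ 1.6199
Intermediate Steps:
r(z, D) = -5/3 - 163*D/3 (r(z, D) = -5/3 + (-163*D)/3 = -5/3 - 163*D/3)
(15595 + 15847)/((-46*(-338))) + r(63, 125)/16884 = (15595 + 15847)/((-46*(-338))) + (-5/3 - 163/3*125)/16884 = 31442/15548 + (-5/3 - 20375/3)*(1/16884) = 31442*(1/15548) - 20380/3*1/16884 = 15721/7774 - 5095/12663 = 159466493/98442162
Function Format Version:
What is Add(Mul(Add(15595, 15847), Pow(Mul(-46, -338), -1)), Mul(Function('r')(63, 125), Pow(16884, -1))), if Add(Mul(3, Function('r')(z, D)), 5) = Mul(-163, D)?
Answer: Rational(159466493, 98442162) ≈ 1.6199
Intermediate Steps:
Function('r')(z, D) = Add(Rational(-5, 3), Mul(Rational(-163, 3), D)) (Function('r')(z, D) = Add(Rational(-5, 3), Mul(Rational(1, 3), Mul(-163, D))) = Add(Rational(-5, 3), Mul(Rational(-163, 3), D)))
Add(Mul(Add(15595, 15847), Pow(Mul(-46, -338), -1)), Mul(Function('r')(63, 125), Pow(16884, -1))) = Add(Mul(Add(15595, 15847), Pow(Mul(-46, -338), -1)), Mul(Add(Rational(-5, 3), Mul(Rational(-163, 3), 125)), Pow(16884, -1))) = Add(Mul(31442, Pow(15548, -1)), Mul(Add(Rational(-5, 3), Rational(-20375, 3)), Rational(1, 16884))) = Add(Mul(31442, Rational(1, 15548)), Mul(Rational(-20380, 3), Rational(1, 16884))) = Add(Rational(15721, 7774), Rational(-5095, 12663)) = Rational(159466493, 98442162)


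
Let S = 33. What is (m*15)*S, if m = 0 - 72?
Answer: -35640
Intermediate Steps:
m = -72
(m*15)*S = -72*15*33 = -1080*33 = -35640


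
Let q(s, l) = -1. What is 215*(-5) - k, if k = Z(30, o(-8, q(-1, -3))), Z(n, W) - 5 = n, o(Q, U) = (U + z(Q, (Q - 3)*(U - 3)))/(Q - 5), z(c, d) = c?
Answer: -1110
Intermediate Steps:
o(Q, U) = (Q + U)/(-5 + Q) (o(Q, U) = (U + Q)/(Q - 5) = (Q + U)/(-5 + Q))
Z(n, W) = 5 + n
k = 35 (k = 5 + 30 = 35)
215*(-5) - k = 215*(-5) - 1*35 = -1075 - 35 = -1110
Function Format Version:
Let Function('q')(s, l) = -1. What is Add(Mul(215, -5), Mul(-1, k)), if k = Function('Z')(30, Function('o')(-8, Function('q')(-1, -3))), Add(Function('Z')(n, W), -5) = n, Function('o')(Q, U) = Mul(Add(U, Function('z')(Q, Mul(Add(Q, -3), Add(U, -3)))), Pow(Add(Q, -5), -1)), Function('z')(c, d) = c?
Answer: -1110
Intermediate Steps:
Function('o')(Q, U) = Mul(Pow(Add(-5, Q), -1), Add(Q, U)) (Function('o')(Q, U) = Mul(Add(U, Q), Pow(Add(Q, -5), -1)) = Mul(Add(Q, U), Pow(Add(-5, Q), -1)) = Mul(Pow(Add(-5, Q), -1), Add(Q, U)))
Function('Z')(n, W) = Add(5, n)
k = 35 (k = Add(5, 30) = 35)
Add(Mul(215, -5), Mul(-1, k)) = Add(Mul(215, -5), Mul(-1, 35)) = Add(-1075, -35) = -1110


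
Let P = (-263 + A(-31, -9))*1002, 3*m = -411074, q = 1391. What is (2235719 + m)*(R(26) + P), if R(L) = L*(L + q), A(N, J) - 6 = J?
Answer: -1446147304270/3 ≈ -4.8205e+11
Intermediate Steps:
m = -411074/3 (m = (⅓)*(-411074) = -411074/3 ≈ -1.3702e+5)
A(N, J) = 6 + J
R(L) = L*(1391 + L) (R(L) = L*(L + 1391) = L*(1391 + L))
P = -266532 (P = (-263 + (6 - 9))*1002 = (-263 - 3)*1002 = -266*1002 = -266532)
(2235719 + m)*(R(26) + P) = (2235719 - 411074/3)*(26*(1391 + 26) - 266532) = 6296083*(26*1417 - 266532)/3 = 6296083*(36842 - 266532)/3 = (6296083/3)*(-229690) = -1446147304270/3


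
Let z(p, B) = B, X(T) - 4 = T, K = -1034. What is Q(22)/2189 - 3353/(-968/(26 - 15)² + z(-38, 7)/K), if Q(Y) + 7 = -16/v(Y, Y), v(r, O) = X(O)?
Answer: 8969059663/21417773 ≈ 418.77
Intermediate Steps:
X(T) = 4 + T
v(r, O) = 4 + O
Q(Y) = -7 - 16/(4 + Y)
Q(22)/2189 - 3353/(-968/(26 - 15)² + z(-38, 7)/K) = ((-44 - 7*22)/(4 + 22))/2189 - 3353/(-968/(26 - 15)² + 7/(-1034)) = ((-44 - 154)/26)*(1/2189) - 3353/(-968/(11²) + 7*(-1/1034)) = ((1/26)*(-198))*(1/2189) - 3353/(-968/121 - 7/1034) = -99/13*1/2189 - 3353/(-968*1/121 - 7/1034) = -9/2587 - 3353/(-8 - 7/1034) = -9/2587 - 3353/(-8279/1034) = -9/2587 - 3353*(-1034/8279) = -9/2587 + 3467002/8279 = 8969059663/21417773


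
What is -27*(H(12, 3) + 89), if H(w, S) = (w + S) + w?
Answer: -3132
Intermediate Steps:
H(w, S) = S + 2*w (H(w, S) = (S + w) + w = S + 2*w)
-27*(H(12, 3) + 89) = -27*((3 + 2*12) + 89) = -27*((3 + 24) + 89) = -27*(27 + 89) = -27*116 = -3132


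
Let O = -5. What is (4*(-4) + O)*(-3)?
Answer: 63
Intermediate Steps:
(4*(-4) + O)*(-3) = (4*(-4) - 5)*(-3) = (-16 - 5)*(-3) = -21*(-3) = 63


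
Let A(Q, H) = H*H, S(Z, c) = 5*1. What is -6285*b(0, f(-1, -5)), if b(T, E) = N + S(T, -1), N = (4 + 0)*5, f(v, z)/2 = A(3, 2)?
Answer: -157125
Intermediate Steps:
S(Z, c) = 5
A(Q, H) = H²
f(v, z) = 8 (f(v, z) = 2*2² = 2*4 = 8)
N = 20 (N = 4*5 = 20)
b(T, E) = 25 (b(T, E) = 20 + 5 = 25)
-6285*b(0, f(-1, -5)) = -6285*25 = -157125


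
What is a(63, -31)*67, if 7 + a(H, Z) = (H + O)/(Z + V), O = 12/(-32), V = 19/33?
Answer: -4874719/8032 ≈ -606.91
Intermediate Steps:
V = 19/33 (V = 19*(1/33) = 19/33 ≈ 0.57576)
O = -3/8 (O = 12*(-1/32) = -3/8 ≈ -0.37500)
a(H, Z) = -7 + (-3/8 + H)/(19/33 + Z) (a(H, Z) = -7 + (H - 3/8)/(Z + 19/33) = -7 + (-3/8 + H)/(19/33 + Z))
a(63, -31)*67 = ((-1163 - 1848*(-31) + 264*63)/(8*(19 + 33*(-31))))*67 = ((-1163 + 57288 + 16632)/(8*(19 - 1023)))*67 = ((⅛)*72757/(-1004))*67 = ((⅛)*(-1/1004)*72757)*67 = -72757/8032*67 = -4874719/8032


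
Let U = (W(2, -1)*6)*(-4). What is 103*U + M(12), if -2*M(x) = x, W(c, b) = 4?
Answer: -9894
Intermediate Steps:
M(x) = -x/2
U = -96 (U = (4*6)*(-4) = 24*(-4) = -96)
103*U + M(12) = 103*(-96) - 1/2*12 = -9888 - 6 = -9894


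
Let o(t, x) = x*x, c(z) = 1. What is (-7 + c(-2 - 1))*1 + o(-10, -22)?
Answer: 478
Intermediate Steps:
o(t, x) = x**2
(-7 + c(-2 - 1))*1 + o(-10, -22) = (-7 + 1)*1 + (-22)**2 = -6*1 + 484 = -6 + 484 = 478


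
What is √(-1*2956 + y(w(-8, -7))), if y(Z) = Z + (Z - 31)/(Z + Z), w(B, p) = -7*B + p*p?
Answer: I*√31428390/105 ≈ 53.391*I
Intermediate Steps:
w(B, p) = p² - 7*B (w(B, p) = -7*B + p² = p² - 7*B)
y(Z) = Z + (-31 + Z)/(2*Z) (y(Z) = Z + (-31 + Z)/((2*Z)) = Z + (-31 + Z)*(1/(2*Z)) = Z + (-31 + Z)/(2*Z))
√(-1*2956 + y(w(-8, -7))) = √(-1*2956 + (½ + ((-7)² - 7*(-8)) - 31/(2*((-7)² - 7*(-8))))) = √(-2956 + (½ + (49 + 56) - 31/(2*(49 + 56)))) = √(-2956 + (½ + 105 - 31/2/105)) = √(-2956 + (½ + 105 - 31/2*1/105)) = √(-2956 + (½ + 105 - 31/210)) = √(-2956 + 11062/105) = √(-299318/105) = I*√31428390/105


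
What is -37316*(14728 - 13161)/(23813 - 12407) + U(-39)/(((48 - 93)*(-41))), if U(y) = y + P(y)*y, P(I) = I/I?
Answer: -5993652056/1169115 ≈ -5126.7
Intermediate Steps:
P(I) = 1
U(y) = 2*y (U(y) = y + 1*y = y + y = 2*y)
-37316*(14728 - 13161)/(23813 - 12407) + U(-39)/(((48 - 93)*(-41))) = -37316*(14728 - 13161)/(23813 - 12407) + (2*(-39))/(((48 - 93)*(-41))) = -37316/(11406/1567) - 78/((-45*(-41))) = -37316/(11406*(1/1567)) - 78/1845 = -37316/11406/1567 - 78*1/1845 = -37316*1567/11406 - 26/615 = -29237086/5703 - 26/615 = -5993652056/1169115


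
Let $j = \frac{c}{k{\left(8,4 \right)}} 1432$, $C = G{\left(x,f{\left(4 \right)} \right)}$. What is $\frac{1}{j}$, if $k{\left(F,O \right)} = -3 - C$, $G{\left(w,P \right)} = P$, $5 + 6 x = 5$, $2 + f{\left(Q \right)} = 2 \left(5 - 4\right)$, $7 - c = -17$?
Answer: $- \frac{1}{11456} \approx -8.7291 \cdot 10^{-5}$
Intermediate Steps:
$c = 24$ ($c = 7 - -17 = 7 + 17 = 24$)
$f{\left(Q \right)} = 0$ ($f{\left(Q \right)} = -2 + 2 \left(5 - 4\right) = -2 + 2 \cdot 1 = -2 + 2 = 0$)
$x = 0$ ($x = - \frac{5}{6} + \frac{1}{6} \cdot 5 = - \frac{5}{6} + \frac{5}{6} = 0$)
$C = 0$
$k{\left(F,O \right)} = -3$ ($k{\left(F,O \right)} = -3 - 0 = -3 + 0 = -3$)
$j = -11456$ ($j = \frac{24}{-3} \cdot 1432 = 24 \left(- \frac{1}{3}\right) 1432 = \left(-8\right) 1432 = -11456$)
$\frac{1}{j} = \frac{1}{-11456} = - \frac{1}{11456}$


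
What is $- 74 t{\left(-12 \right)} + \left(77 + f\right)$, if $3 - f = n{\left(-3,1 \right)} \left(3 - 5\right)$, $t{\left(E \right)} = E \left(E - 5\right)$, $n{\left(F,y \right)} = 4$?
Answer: $-15008$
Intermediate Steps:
$t{\left(E \right)} = E \left(-5 + E\right)$
$f = 11$ ($f = 3 - 4 \left(3 - 5\right) = 3 - 4 \left(-2\right) = 3 - -8 = 3 + 8 = 11$)
$- 74 t{\left(-12 \right)} + \left(77 + f\right) = - 74 \left(- 12 \left(-5 - 12\right)\right) + \left(77 + 11\right) = - 74 \left(\left(-12\right) \left(-17\right)\right) + 88 = \left(-74\right) 204 + 88 = -15096 + 88 = -15008$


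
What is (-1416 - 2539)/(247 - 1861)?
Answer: 3955/1614 ≈ 2.4504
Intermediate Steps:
(-1416 - 2539)/(247 - 1861) = -3955/(-1614) = -3955*(-1/1614) = 3955/1614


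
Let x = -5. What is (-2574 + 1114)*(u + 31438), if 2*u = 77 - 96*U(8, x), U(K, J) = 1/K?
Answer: -45946930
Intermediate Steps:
u = 65/2 (u = (77 - 96/8)/2 = (77 - 96*⅛)/2 = (77 - 12)/2 = (½)*65 = 65/2 ≈ 32.500)
(-2574 + 1114)*(u + 31438) = (-2574 + 1114)*(65/2 + 31438) = -1460*62941/2 = -45946930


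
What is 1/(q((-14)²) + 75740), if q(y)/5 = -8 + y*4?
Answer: 1/79620 ≈ 1.2560e-5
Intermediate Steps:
q(y) = -40 + 20*y (q(y) = 5*(-8 + y*4) = 5*(-8 + 4*y) = -40 + 20*y)
1/(q((-14)²) + 75740) = 1/((-40 + 20*(-14)²) + 75740) = 1/((-40 + 20*196) + 75740) = 1/((-40 + 3920) + 75740) = 1/(3880 + 75740) = 1/79620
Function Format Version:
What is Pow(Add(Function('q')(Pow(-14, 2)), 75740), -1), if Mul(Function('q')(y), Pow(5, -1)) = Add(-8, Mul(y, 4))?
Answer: Rational(1, 79620) ≈ 1.2560e-5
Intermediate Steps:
Function('q')(y) = Add(-40, Mul(20, y)) (Function('q')(y) = Mul(5, Add(-8, Mul(y, 4))) = Mul(5, Add(-8, Mul(4, y))) = Add(-40, Mul(20, y)))
Pow(Add(Function('q')(Pow(-14, 2)), 75740), -1) = Pow(Add(Add(-40, Mul(20, Pow(-14, 2))), 75740), -1) = Pow(Add(Add(-40, Mul(20, 196)), 75740), -1) = Pow(Add(Add(-40, 3920), 75740), -1) = Pow(Add(3880, 75740), -1) = Pow(79620, -1) = Rational(1, 79620)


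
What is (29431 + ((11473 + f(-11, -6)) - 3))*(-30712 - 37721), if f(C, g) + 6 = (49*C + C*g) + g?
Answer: -2765788128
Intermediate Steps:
f(C, g) = -6 + g + 49*C + C*g (f(C, g) = -6 + ((49*C + C*g) + g) = -6 + (g + 49*C + C*g) = -6 + g + 49*C + C*g)
(29431 + ((11473 + f(-11, -6)) - 3))*(-30712 - 37721) = (29431 + ((11473 + (-6 - 6 + 49*(-11) - 11*(-6))) - 3))*(-30712 - 37721) = (29431 + ((11473 + (-6 - 6 - 539 + 66)) - 3))*(-68433) = (29431 + ((11473 - 485) - 3))*(-68433) = (29431 + (10988 - 3))*(-68433) = (29431 + 10985)*(-68433) = 40416*(-68433) = -2765788128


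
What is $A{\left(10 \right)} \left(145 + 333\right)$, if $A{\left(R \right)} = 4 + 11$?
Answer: $7170$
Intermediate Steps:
$A{\left(R \right)} = 15$
$A{\left(10 \right)} \left(145 + 333\right) = 15 \left(145 + 333\right) = 15 \cdot 478 = 7170$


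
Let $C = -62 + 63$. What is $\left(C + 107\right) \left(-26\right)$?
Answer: $-2808$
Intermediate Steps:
$C = 1$
$\left(C + 107\right) \left(-26\right) = \left(1 + 107\right) \left(-26\right) = 108 \left(-26\right) = -2808$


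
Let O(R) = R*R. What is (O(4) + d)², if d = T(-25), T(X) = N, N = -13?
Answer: 9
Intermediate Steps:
T(X) = -13
d = -13
O(R) = R²
(O(4) + d)² = (4² - 13)² = (16 - 13)² = 3² = 9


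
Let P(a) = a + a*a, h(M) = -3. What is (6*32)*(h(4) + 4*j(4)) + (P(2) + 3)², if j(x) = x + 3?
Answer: 4881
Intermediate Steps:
j(x) = 3 + x
P(a) = a + a²
(6*32)*(h(4) + 4*j(4)) + (P(2) + 3)² = (6*32)*(-3 + 4*(3 + 4)) + (2*(1 + 2) + 3)² = 192*(-3 + 4*7) + (2*3 + 3)² = 192*(-3 + 28) + (6 + 3)² = 192*25 + 9² = 4800 + 81 = 4881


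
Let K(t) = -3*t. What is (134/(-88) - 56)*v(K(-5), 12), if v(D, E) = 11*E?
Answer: -7593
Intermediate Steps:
(134/(-88) - 56)*v(K(-5), 12) = (134/(-88) - 56)*(11*12) = (134*(-1/88) - 56)*132 = (-67/44 - 56)*132 = -2531/44*132 = -7593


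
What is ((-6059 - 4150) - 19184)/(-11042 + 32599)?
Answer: -29393/21557 ≈ -1.3635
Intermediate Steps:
((-6059 - 4150) - 19184)/(-11042 + 32599) = (-10209 - 19184)/21557 = -29393*1/21557 = -29393/21557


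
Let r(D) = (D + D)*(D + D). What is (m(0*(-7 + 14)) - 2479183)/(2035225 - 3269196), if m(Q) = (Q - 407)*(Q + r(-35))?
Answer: 4473483/1233971 ≈ 3.6253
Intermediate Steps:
r(D) = 4*D² (r(D) = (2*D)*(2*D) = 4*D²)
m(Q) = (-407 + Q)*(4900 + Q) (m(Q) = (Q - 407)*(Q + 4*(-35)²) = (-407 + Q)*(Q + 4*1225) = (-407 + Q)*(Q + 4900) = (-407 + Q)*(4900 + Q))
(m(0*(-7 + 14)) - 2479183)/(2035225 - 3269196) = ((-1994300 + (0*(-7 + 14))² + 4493*(0*(-7 + 14))) - 2479183)/(2035225 - 3269196) = ((-1994300 + (0*7)² + 4493*(0*7)) - 2479183)/(-1233971) = ((-1994300 + 0² + 4493*0) - 2479183)*(-1/1233971) = ((-1994300 + 0 + 0) - 2479183)*(-1/1233971) = (-1994300 - 2479183)*(-1/1233971) = -4473483*(-1/1233971) = 4473483/1233971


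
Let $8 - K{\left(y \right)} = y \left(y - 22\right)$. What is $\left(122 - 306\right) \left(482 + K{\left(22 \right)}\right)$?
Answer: $-90160$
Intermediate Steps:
$K{\left(y \right)} = 8 - y \left(-22 + y\right)$ ($K{\left(y \right)} = 8 - y \left(y - 22\right) = 8 - y \left(-22 + y\right)$)
$\left(122 - 306\right) \left(482 + K{\left(22 \right)}\right) = \left(122 - 306\right) \left(482 + \left(8 - 22^{2} + 22 \cdot 22\right)\right) = - 184 \left(482 + \left(8 - 484 + 484\right)\right) = - 184 \left(482 + 8\right) = \left(-184\right) 490 = -90160$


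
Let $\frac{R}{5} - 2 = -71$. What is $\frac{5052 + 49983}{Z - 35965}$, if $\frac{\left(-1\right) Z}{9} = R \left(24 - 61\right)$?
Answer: $- \frac{11007}{30170} \approx -0.36483$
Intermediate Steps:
$R = -345$ ($R = 10 + 5 \left(-71\right) = 10 - 355 = -345$)
$Z = -114885$ ($Z = - 9 \left(- 345 \left(24 - 61\right)\right) = - 9 \left(\left(-345\right) \left(-37\right)\right) = \left(-9\right) 12765 = -114885$)
$\frac{5052 + 49983}{Z - 35965} = \frac{5052 + 49983}{-114885 - 35965} = \frac{55035}{-150850} = 55035 \left(- \frac{1}{150850}\right) = - \frac{11007}{30170}$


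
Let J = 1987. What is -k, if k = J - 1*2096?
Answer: 109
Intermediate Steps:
k = -109 (k = 1987 - 1*2096 = 1987 - 2096 = -109)
-k = -1*(-109) = 109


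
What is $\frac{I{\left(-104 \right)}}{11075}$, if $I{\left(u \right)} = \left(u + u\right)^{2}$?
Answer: $\frac{43264}{11075} \approx 3.9065$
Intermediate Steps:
$I{\left(u \right)} = 4 u^{2}$ ($I{\left(u \right)} = \left(2 u\right)^{2} = 4 u^{2}$)
$\frac{I{\left(-104 \right)}}{11075} = \frac{4 \left(-104\right)^{2}}{11075} = 4 \cdot 10816 \cdot \frac{1}{11075} = 43264 \cdot \frac{1}{11075} = \frac{43264}{11075}$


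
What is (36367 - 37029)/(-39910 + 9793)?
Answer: 662/30117 ≈ 0.021981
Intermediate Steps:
(36367 - 37029)/(-39910 + 9793) = -662/(-30117) = -662*(-1/30117) = 662/30117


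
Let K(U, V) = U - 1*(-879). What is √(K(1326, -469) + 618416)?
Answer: √620621 ≈ 787.79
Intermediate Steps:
K(U, V) = 879 + U (K(U, V) = U + 879 = 879 + U)
√(K(1326, -469) + 618416) = √((879 + 1326) + 618416) = √(2205 + 618416) = √620621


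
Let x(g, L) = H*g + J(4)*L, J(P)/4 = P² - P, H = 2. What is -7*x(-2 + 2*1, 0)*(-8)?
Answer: 0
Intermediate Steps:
J(P) = -4*P + 4*P² (J(P) = 4*(P² - P) = -4*P + 4*P²)
x(g, L) = 2*g + 48*L (x(g, L) = 2*g + (4*4*(-1 + 4))*L = 2*g + (4*4*3)*L = 2*g + 48*L)
-7*x(-2 + 2*1, 0)*(-8) = -7*(2*(-2 + 2*1) + 48*0)*(-8) = -7*(2*(-2 + 2) + 0)*(-8) = -7*(2*0 + 0)*(-8) = -7*(0 + 0)*(-8) = -7*0*(-8) = 0*(-8) = 0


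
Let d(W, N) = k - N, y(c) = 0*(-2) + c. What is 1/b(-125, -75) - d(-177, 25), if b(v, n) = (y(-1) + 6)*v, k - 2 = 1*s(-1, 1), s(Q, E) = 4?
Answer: 11874/625 ≈ 18.998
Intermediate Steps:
y(c) = c (y(c) = 0 + c = c)
k = 6 (k = 2 + 1*4 = 2 + 4 = 6)
b(v, n) = 5*v (b(v, n) = (-1 + 6)*v = 5*v)
d(W, N) = 6 - N
1/b(-125, -75) - d(-177, 25) = 1/(5*(-125)) - (6 - 1*25) = 1/(-625) - (6 - 25) = -1/625 - 1*(-19) = -1/625 + 19 = 11874/625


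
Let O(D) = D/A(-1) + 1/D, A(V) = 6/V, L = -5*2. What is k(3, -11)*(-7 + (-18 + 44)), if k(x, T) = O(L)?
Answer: 893/30 ≈ 29.767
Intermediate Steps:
L = -10
O(D) = 1/D - D/6 (O(D) = D/((6/(-1))) + 1/D = D/((6*(-1))) + 1/D = D/(-6) + 1/D = D*(-⅙) + 1/D = -D/6 + 1/D = 1/D - D/6)
k(x, T) = 47/30 (k(x, T) = 1/(-10) - ⅙*(-10) = -⅒ + 5/3 = 47/30)
k(3, -11)*(-7 + (-18 + 44)) = 47*(-7 + (-18 + 44))/30 = 47*(-7 + 26)/30 = (47/30)*19 = 893/30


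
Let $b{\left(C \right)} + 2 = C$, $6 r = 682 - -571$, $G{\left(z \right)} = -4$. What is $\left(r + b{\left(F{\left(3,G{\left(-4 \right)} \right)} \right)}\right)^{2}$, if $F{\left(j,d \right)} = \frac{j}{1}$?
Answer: $\frac{1585081}{36} \approx 44030.0$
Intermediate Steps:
$F{\left(j,d \right)} = j$ ($F{\left(j,d \right)} = j 1 = j$)
$r = \frac{1253}{6}$ ($r = \frac{682 - -571}{6} = \frac{682 + 571}{6} = \frac{1}{6} \cdot 1253 = \frac{1253}{6} \approx 208.83$)
$b{\left(C \right)} = -2 + C$
$\left(r + b{\left(F{\left(3,G{\left(-4 \right)} \right)} \right)}\right)^{2} = \left(\frac{1253}{6} + \left(-2 + 3\right)\right)^{2} = \left(\frac{1253}{6} + 1\right)^{2} = \left(\frac{1259}{6}\right)^{2} = \frac{1585081}{36}$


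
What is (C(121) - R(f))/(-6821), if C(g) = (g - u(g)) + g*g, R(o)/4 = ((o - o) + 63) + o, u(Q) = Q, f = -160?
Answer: -791/359 ≈ -2.2033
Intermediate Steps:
R(o) = 252 + 4*o (R(o) = 4*(((o - o) + 63) + o) = 4*((0 + 63) + o) = 4*(63 + o) = 252 + 4*o)
C(g) = g² (C(g) = (g - g) + g*g = 0 + g² = g²)
(C(121) - R(f))/(-6821) = (121² - (252 + 4*(-160)))/(-6821) = (14641 - (252 - 640))*(-1/6821) = (14641 - 1*(-388))*(-1/6821) = (14641 + 388)*(-1/6821) = 15029*(-1/6821) = -791/359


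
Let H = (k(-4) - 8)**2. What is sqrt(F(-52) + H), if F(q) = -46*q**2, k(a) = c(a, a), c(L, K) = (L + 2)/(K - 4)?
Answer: I*sqrt(1989183)/4 ≈ 352.6*I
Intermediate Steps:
c(L, K) = (2 + L)/(-4 + K)
k(a) = (2 + a)/(-4 + a)
H = 961/16 (H = ((2 - 4)/(-4 - 4) - 8)**2 = (-2/(-8) - 8)**2 = (-1/8*(-2) - 8)**2 = (1/4 - 8)**2 = (-31/4)**2 = 961/16 ≈ 60.063)
sqrt(F(-52) + H) = sqrt(-46*(-52)**2 + 961/16) = sqrt(-46*2704 + 961/16) = sqrt(-124384 + 961/16) = sqrt(-1989183/16) = I*sqrt(1989183)/4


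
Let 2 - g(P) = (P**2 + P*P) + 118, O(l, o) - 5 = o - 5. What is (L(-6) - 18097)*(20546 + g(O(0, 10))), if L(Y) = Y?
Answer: -366223690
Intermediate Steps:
O(l, o) = o (O(l, o) = 5 + (o - 5) = 5 + (-5 + o) = o)
g(P) = -116 - 2*P**2 (g(P) = 2 - ((P**2 + P*P) + 118) = 2 - ((P**2 + P**2) + 118) = 2 - (2*P**2 + 118) = 2 - (118 + 2*P**2) = 2 + (-118 - 2*P**2) = -116 - 2*P**2)
(L(-6) - 18097)*(20546 + g(O(0, 10))) = (-6 - 18097)*(20546 + (-116 - 2*10**2)) = -18103*(20546 + (-116 - 2*100)) = -18103*(20546 + (-116 - 200)) = -18103*(20546 - 316) = -18103*20230 = -366223690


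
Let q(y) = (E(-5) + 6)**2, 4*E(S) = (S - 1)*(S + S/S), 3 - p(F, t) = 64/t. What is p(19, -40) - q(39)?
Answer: -697/5 ≈ -139.40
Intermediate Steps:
p(F, t) = 3 - 64/t
E(S) = (1 + S)*(-1 + S)/4 (E(S) = ((S - 1)*(S + S/S))/4 = ((-1 + S)*(S + 1))/4 = ((-1 + S)*(1 + S))/4 = ((1 + S)*(-1 + S))/4 = (1 + S)*(-1 + S)/4)
q(y) = 144 (q(y) = ((-1/4 + (1/4)*(-5)**2) + 6)**2 = ((-1/4 + (1/4)*25) + 6)**2 = ((-1/4 + 25/4) + 6)**2 = (6 + 6)**2 = 12**2 = 144)
p(19, -40) - q(39) = (3 - 64/(-40)) - 1*144 = (3 - 64*(-1/40)) - 144 = (3 + 8/5) - 144 = 23/5 - 144 = -697/5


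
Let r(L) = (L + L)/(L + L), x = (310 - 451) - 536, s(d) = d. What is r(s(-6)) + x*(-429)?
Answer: 290434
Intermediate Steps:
x = -677 (x = -141 - 536 = -677)
r(L) = 1 (r(L) = (2*L)/((2*L)) = (2*L)*(1/(2*L)) = 1)
r(s(-6)) + x*(-429) = 1 - 677*(-429) = 1 + 290433 = 290434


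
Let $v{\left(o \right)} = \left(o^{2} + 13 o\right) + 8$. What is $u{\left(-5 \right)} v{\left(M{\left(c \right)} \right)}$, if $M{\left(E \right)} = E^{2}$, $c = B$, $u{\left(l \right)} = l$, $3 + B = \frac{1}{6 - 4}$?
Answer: $- \frac{10265}{16} \approx -641.56$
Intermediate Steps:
$B = - \frac{5}{2}$ ($B = -3 + \frac{1}{6 - 4} = -3 + \frac{1}{2} = - \frac{5}{2} \approx -2.5$)
$c = - \frac{5}{2} \approx -2.5$
$v{\left(o \right)} = 8 + o^{2} + 13 o$
$u{\left(-5 \right)} v{\left(M{\left(c \right)} \right)} = - 5 \left(8 + \left(\left(- \frac{5}{2}\right)^{2}\right)^{2} + 13 \left(- \frac{5}{2}\right)^{2}\right) = - 5 \left(8 + \left(\frac{25}{4}\right)^{2} + 13 \cdot \frac{25}{4}\right) = - 5 \left(8 + \frac{625}{16} + \frac{325}{4}\right) = \left(-5\right) \frac{2053}{16} = - \frac{10265}{16}$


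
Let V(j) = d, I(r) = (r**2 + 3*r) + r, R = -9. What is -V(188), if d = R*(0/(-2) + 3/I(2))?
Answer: 9/4 ≈ 2.2500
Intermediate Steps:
I(r) = r**2 + 4*r
d = -9/4 (d = -9*(0/(-2) + 3/((2*(4 + 2)))) = -9*(0*(-1/2) + 3/((2*6))) = -9*(0 + 3/12) = -9*(0 + 3*(1/12)) = -9*(0 + 1/4) = -9*1/4 = -9/4 ≈ -2.2500)
V(j) = -9/4
-V(188) = -1*(-9/4) = 9/4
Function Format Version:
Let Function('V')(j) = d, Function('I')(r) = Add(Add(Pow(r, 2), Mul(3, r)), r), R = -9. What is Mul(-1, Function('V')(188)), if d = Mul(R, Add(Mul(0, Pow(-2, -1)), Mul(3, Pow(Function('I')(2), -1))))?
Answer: Rational(9, 4) ≈ 2.2500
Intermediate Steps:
Function('I')(r) = Add(Pow(r, 2), Mul(4, r))
d = Rational(-9, 4) (d = Mul(-9, Add(Mul(0, Pow(-2, -1)), Mul(3, Pow(Mul(2, Add(4, 2)), -1)))) = Mul(-9, Add(Mul(0, Rational(-1, 2)), Mul(3, Pow(Mul(2, 6), -1)))) = Mul(-9, Add(0, Mul(3, Pow(12, -1)))) = Mul(-9, Add(0, Mul(3, Rational(1, 12)))) = Mul(-9, Add(0, Rational(1, 4))) = Mul(-9, Rational(1, 4)) = Rational(-9, 4) ≈ -2.2500)
Function('V')(j) = Rational(-9, 4)
Mul(-1, Function('V')(188)) = Mul(-1, Rational(-9, 4)) = Rational(9, 4)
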